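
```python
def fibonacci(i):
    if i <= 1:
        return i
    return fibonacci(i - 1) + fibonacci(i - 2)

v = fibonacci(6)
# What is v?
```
Call trace (a repeated sub-call is expanded the first time; later identical calls just restate its return value):
fibonacci(i=6)
  fibonacci(i=5)
    fibonacci(i=4)
      fibonacci(i=3)
        fibonacci(i=2)
          fibonacci(i=1)
          -> return 1
          fibonacci(i=0)
          -> return 0
        -> return 1
        fibonacci(i=1)
        -> return 1
      -> return 2
      fibonacci(i=2) -> return 1  (same call as traced above)
    -> return 3
    fibonacci(i=3) -> return 2  (same call as traced above)
  -> return 5
  fibonacci(i=4) -> return 3  (same call as traced above)
-> return 8

Final answer: 8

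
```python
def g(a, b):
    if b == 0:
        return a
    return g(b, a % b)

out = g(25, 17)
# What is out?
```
Call trace:
g(a=25, b=17)
  g(a=17, b=8)
    g(a=8, b=1)
      g(a=1, b=0)
      -> return 1
    -> return 1
  -> return 1
-> return 1

Final answer: 1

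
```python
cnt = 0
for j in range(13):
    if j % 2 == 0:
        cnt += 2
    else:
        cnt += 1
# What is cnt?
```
Trace:
  cnt=0
  cnt=2, j=0
  cnt=3, j=1
  cnt=5, j=2
  cnt=6, j=3
  cnt=8, j=4
  cnt=9, j=5
  cnt=11, j=6
  cnt=12, j=7
  cnt=14, j=8
  cnt=15, j=9
  cnt=17, j=10
  cnt=18, j=11
  cnt=20, j=12

Final answer: 20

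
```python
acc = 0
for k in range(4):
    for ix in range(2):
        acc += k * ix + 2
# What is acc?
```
Trace:
  acc=0
  acc=2, k=0, ix=0
  acc=4, k=0, ix=1
  acc=6, k=1, ix=0
  acc=9, k=1, ix=1
  acc=11, k=2, ix=0
  acc=15, k=2, ix=1
  acc=17, k=3, ix=0
  acc=22, k=3, ix=1

Final answer: 22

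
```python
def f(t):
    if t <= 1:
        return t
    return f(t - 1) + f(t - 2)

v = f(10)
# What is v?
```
Call trace (a repeated sub-call is expanded the first time; later identical calls just restate its return value):
f(t=10)
  f(t=9)
    f(t=8)
      f(t=7)
        f(t=6)
          f(t=5)
            f(t=4)
              f(t=3)
                f(t=2)
                  f(t=1)
                  -> return 1
                  f(t=0)
                  -> return 0
                -> return 1
                f(t=1)
                -> return 1
              -> return 2
              f(t=2) -> return 1  (same call as traced above)
            -> return 3
            f(t=3) -> return 2  (same call as traced above)
          -> return 5
          f(t=4) -> return 3  (same call as traced above)
        -> return 8
        f(t=5) -> return 5  (same call as traced above)
      -> return 13
      f(t=6) -> return 8  (same call as traced above)
    -> return 21
    f(t=7) -> return 13  (same call as traced above)
  -> return 34
  f(t=8) -> return 21  (same call as traced above)
-> return 55

Final answer: 55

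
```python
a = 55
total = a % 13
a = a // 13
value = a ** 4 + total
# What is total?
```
Trace:
  a=55
  a=55, total=3
  a=4, total=3
  a=4, total=3, value=259

Final answer: 3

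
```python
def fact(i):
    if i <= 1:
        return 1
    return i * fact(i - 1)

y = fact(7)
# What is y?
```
Call trace:
fact(i=7)
  fact(i=6)
    fact(i=5)
      fact(i=4)
        fact(i=3)
          fact(i=2)
            fact(i=1)
            -> return 1
          -> return 2
        -> return 6
      -> return 24
    -> return 120
  -> return 720
-> return 5040

Final answer: 5040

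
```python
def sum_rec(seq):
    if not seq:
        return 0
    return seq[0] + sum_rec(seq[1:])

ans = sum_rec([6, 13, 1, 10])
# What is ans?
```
Call trace:
sum_rec(seq=[6, 13, 1, 10])
  sum_rec(seq=[13, 1, 10])
    sum_rec(seq=[1, 10])
      sum_rec(seq=[10])
        sum_rec(seq=[])
        -> return 0
      -> return 10
    -> return 11
  -> return 24
-> return 30

Final answer: 30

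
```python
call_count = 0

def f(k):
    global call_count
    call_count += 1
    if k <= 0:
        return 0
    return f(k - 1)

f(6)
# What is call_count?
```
Call trace:
f(k=6)
  f(k=5)
    f(k=4)
      f(k=3)
        f(k=2)
          f(k=1)
            f(k=0)
            -> return 0
          -> return 0
        -> return 0
      -> return 0
    -> return 0
  -> return 0
-> return 0

call_count is incremented once per call. f is entered once for each k = 6, 5, 4, 3, 2, 1, 0 (the k <= 0 call returns without recursing), i.e. 6 + 1 calls.
call_count = 7

Final answer: 7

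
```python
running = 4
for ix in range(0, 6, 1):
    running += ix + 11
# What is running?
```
Trace:
  running=4
  running=15, ix=0
  running=27, ix=1
  running=40, ix=2
  running=54, ix=3
  running=69, ix=4
  running=85, ix=5

Final answer: 85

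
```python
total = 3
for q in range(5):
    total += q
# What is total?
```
Trace:
  total=3
  total=3, q=0
  total=4, q=1
  total=6, q=2
  total=9, q=3
  total=13, q=4

Final answer: 13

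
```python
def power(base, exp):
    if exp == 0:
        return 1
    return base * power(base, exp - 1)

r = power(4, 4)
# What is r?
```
Call trace:
power(base=4, exp=4)
  power(base=4, exp=3)
    power(base=4, exp=2)
      power(base=4, exp=1)
        power(base=4, exp=0)
        -> return 1
      -> return 4
    -> return 16
  -> return 64
-> return 256

Final answer: 256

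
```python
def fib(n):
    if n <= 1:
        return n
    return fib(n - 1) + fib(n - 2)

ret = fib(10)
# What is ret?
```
Call trace (a repeated sub-call is expanded the first time; later identical calls just restate its return value):
fib(n=10)
  fib(n=9)
    fib(n=8)
      fib(n=7)
        fib(n=6)
          fib(n=5)
            fib(n=4)
              fib(n=3)
                fib(n=2)
                  fib(n=1)
                  -> return 1
                  fib(n=0)
                  -> return 0
                -> return 1
                fib(n=1)
                -> return 1
              -> return 2
              fib(n=2) -> return 1  (same call as traced above)
            -> return 3
            fib(n=3) -> return 2  (same call as traced above)
          -> return 5
          fib(n=4) -> return 3  (same call as traced above)
        -> return 8
        fib(n=5) -> return 5  (same call as traced above)
      -> return 13
      fib(n=6) -> return 8  (same call as traced above)
    -> return 21
    fib(n=7) -> return 13  (same call as traced above)
  -> return 34
  fib(n=8) -> return 21  (same call as traced above)
-> return 55

Final answer: 55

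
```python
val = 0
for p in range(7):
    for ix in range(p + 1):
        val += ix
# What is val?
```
Trace:
  val=0
  val=0, p=0, ix=0
  val=0, p=1, ix=0
  val=1, p=1, ix=1
  val=1, p=2, ix=0
  val=2, p=2, ix=1
  val=4, p=2, ix=2
  val=4, p=3, ix=0
  val=5, p=3, ix=1
  val=7, p=3, ix=2
  val=10, p=3, ix=3
  val=10, p=4, ix=0
  val=11, p=4, ix=1
  val=13, p=4, ix=2
  val=16, p=4, ix=3
  val=20, p=4, ix=4
  val=20, p=5, ix=0
  val=21, p=5, ix=1
  val=23, p=5, ix=2
  val=26, p=5, ix=3
  val=30, p=5, ix=4
  val=35, p=5, ix=5
  val=35, p=6, ix=0
  val=36, p=6, ix=1
  val=38, p=6, ix=2
  val=41, p=6, ix=3
  val=45, p=6, ix=4
  val=50, p=6, ix=5
  val=56, p=6, ix=6

Final answer: 56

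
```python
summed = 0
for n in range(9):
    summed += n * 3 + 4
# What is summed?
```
Trace:
  summed=0
  summed=4, n=0
  summed=11, n=1
  summed=21, n=2
  summed=34, n=3
  summed=50, n=4
  summed=69, n=5
  summed=91, n=6
  summed=116, n=7
  summed=144, n=8

Final answer: 144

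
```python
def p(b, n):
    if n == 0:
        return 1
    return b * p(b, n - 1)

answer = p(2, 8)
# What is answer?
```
Call trace:
p(b=2, n=8)
  p(b=2, n=7)
    p(b=2, n=6)
      p(b=2, n=5)
        p(b=2, n=4)
          p(b=2, n=3)
            p(b=2, n=2)
              p(b=2, n=1)
                p(b=2, n=0)
                -> return 1
              -> return 2
            -> return 4
          -> return 8
        -> return 16
      -> return 32
    -> return 64
  -> return 128
-> return 256

Final answer: 256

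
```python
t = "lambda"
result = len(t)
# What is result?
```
Trace:
  t='lambda'
  t='lambda', result=6

Final answer: 6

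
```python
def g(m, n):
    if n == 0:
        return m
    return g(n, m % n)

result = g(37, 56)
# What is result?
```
Call trace:
g(m=37, n=56)
  g(m=56, n=37)
    g(m=37, n=19)
      g(m=19, n=18)
        g(m=18, n=1)
          g(m=1, n=0)
          -> return 1
        -> return 1
      -> return 1
    -> return 1
  -> return 1
-> return 1

Final answer: 1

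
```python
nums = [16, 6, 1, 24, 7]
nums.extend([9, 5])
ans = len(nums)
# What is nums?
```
Trace:
  nums=[16, 6, 1, 24, 7]
  nums=[16, 6, 1, 24, 7, 9, 5]
  nums=[16, 6, 1, 24, 7, 9, 5], ans=7

Final answer: [16, 6, 1, 24, 7, 9, 5]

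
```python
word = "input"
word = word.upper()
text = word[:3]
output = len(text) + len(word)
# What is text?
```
Trace:
  word='input'
  word='INPUT'
  word='INPUT', text='INP'
  word='INPUT', text='INP', output=8

Final answer: 'INP'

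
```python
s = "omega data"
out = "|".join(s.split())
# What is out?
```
Trace:
  s='omega data'
  s='omega data', out='omega|data'

Final answer: 'omega|data'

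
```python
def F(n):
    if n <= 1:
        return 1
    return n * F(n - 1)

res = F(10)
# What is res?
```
Call trace:
F(n=10)
  F(n=9)
    F(n=8)
      F(n=7)
        F(n=6)
          F(n=5)
            F(n=4)
              F(n=3)
                F(n=2)
                  F(n=1)
                  -> return 1
                -> return 2
              -> return 6
            -> return 24
          -> return 120
        -> return 720
      -> return 5040
    -> return 40320
  -> return 362880
-> return 3628800

Final answer: 3628800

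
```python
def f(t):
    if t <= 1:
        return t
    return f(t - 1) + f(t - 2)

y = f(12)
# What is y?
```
Call trace (a repeated sub-call is expanded the first time; later identical calls just restate its return value):
f(t=12)
  f(t=11)
    f(t=10)
      f(t=9)
        f(t=8)
          f(t=7)
            f(t=6)
              f(t=5)
                f(t=4)
                  f(t=3)
                    f(t=2)
                      f(t=1)
                      -> return 1
                      f(t=0)
                      -> return 0
                    -> return 1
                    f(t=1)
                    -> return 1
                  -> return 2
                  f(t=2) -> return 1  (same call as traced above)
                -> return 3
                f(t=3) -> return 2  (same call as traced above)
              -> return 5
              f(t=4) -> return 3  (same call as traced above)
            -> return 8
            f(t=5) -> return 5  (same call as traced above)
          -> return 13
          f(t=6) -> return 8  (same call as traced above)
        -> return 21
        f(t=7) -> return 13  (same call as traced above)
      -> return 34
      f(t=8) -> return 21  (same call as traced above)
    -> return 55
    f(t=9) -> return 34  (same call as traced above)
  -> return 89
  f(t=10) -> return 55  (same call as traced above)
-> return 144

Final answer: 144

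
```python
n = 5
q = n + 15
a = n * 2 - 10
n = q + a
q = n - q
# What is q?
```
Trace:
  n=5
  n=5, q=20
  n=5, q=20, a=0
  n=20, q=20, a=0
  n=20, q=0, a=0

Final answer: 0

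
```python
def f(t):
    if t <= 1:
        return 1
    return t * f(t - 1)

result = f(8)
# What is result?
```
Call trace:
f(t=8)
  f(t=7)
    f(t=6)
      f(t=5)
        f(t=4)
          f(t=3)
            f(t=2)
              f(t=1)
              -> return 1
            -> return 2
          -> return 6
        -> return 24
      -> return 120
    -> return 720
  -> return 5040
-> return 40320

Final answer: 40320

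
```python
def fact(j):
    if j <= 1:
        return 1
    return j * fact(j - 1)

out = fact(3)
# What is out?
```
Call trace:
fact(j=3)
  fact(j=2)
    fact(j=1)
    -> return 1
  -> return 2
-> return 6

Final answer: 6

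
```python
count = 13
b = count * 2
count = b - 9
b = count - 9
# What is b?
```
Trace:
  count=13
  count=13, b=26
  count=17, b=26
  count=17, b=8

Final answer: 8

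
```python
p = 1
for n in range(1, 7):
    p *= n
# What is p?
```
Trace:
  p=1
  p=1, n=1
  p=2, n=2
  p=6, n=3
  p=24, n=4
  p=120, n=5
  p=720, n=6

Final answer: 720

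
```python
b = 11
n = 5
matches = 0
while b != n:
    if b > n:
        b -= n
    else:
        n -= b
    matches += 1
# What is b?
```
Trace:
  b=11
  b=11, n=5
  b=11, n=5, matches=0
  b=6, n=5, matches=1
  b=1, n=5, matches=2
  b=1, n=4, matches=3
  b=1, n=3, matches=4
  b=1, n=2, matches=5
  b=1, n=1, matches=6

Final answer: 1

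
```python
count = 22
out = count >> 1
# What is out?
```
Trace:
  count=22
  count=22, out=11

Final answer: 11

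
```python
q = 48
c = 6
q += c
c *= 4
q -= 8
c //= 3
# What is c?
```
Trace:
  q=48
  q=48, c=6
  q=54, c=6
  q=54, c=24
  q=46, c=24
  q=46, c=8

Final answer: 8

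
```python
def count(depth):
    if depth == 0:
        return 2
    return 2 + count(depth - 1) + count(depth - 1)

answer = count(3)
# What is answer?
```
Call trace (a repeated sub-call is expanded the first time; later identical calls just restate its return value):
count(depth=3)
  count(depth=2)
    count(depth=1)
      count(depth=0)
      -> return 2
      count(depth=0)
      -> return 2
    -> return 6
    count(depth=1) -> return 6  (same call as traced above)
  -> return 14
  count(depth=2) -> return 14  (same call as traced above)
-> return 30

Final answer: 30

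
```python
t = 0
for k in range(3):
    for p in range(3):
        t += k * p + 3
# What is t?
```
Trace:
  t=0
  t=3, k=0, p=0
  t=6, k=0, p=1
  t=9, k=0, p=2
  t=12, k=1, p=0
  t=16, k=1, p=1
  t=21, k=1, p=2
  t=24, k=2, p=0
  t=29, k=2, p=1
  t=36, k=2, p=2

Final answer: 36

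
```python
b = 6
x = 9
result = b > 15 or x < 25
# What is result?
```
Trace:
  b=6
  b=6, x=9
  b=6, x=9, result=True

Final answer: True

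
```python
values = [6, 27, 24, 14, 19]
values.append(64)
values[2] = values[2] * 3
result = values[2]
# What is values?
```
Trace:
  values=[6, 27, 24, 14, 19]
  values=[6, 27, 24, 14, 19, 64]
  values=[6, 27, 72, 14, 19, 64]
  values=[6, 27, 72, 14, 19, 64], result=72

Final answer: [6, 27, 72, 14, 19, 64]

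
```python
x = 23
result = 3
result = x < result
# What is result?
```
Trace:
  x=23
  x=23, result=3
  x=23, result=False

Final answer: False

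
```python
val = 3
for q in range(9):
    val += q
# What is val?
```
Trace:
  val=3
  val=3, q=0
  val=4, q=1
  val=6, q=2
  val=9, q=3
  val=13, q=4
  val=18, q=5
  val=24, q=6
  val=31, q=7
  val=39, q=8

Final answer: 39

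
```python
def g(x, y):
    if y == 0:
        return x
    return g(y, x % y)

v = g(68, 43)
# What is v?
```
Call trace:
g(x=68, y=43)
  g(x=43, y=25)
    g(x=25, y=18)
      g(x=18, y=7)
        g(x=7, y=4)
          g(x=4, y=3)
            g(x=3, y=1)
              g(x=1, y=0)
              -> return 1
            -> return 1
          -> return 1
        -> return 1
      -> return 1
    -> return 1
  -> return 1
-> return 1

Final answer: 1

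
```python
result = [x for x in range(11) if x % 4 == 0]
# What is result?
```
Trace:
  x=0
  x=1
  x=2
  x=3
  x=4
  x=5
  x=6
  x=7
  x=8
  x=9
  x=10
  result=[0, 4, 8]

Final answer: [0, 4, 8]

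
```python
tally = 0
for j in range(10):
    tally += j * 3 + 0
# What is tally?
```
Trace:
  tally=0
  tally=0, j=0
  tally=3, j=1
  tally=9, j=2
  tally=18, j=3
  tally=30, j=4
  tally=45, j=5
  tally=63, j=6
  tally=84, j=7
  tally=108, j=8
  tally=135, j=9

Final answer: 135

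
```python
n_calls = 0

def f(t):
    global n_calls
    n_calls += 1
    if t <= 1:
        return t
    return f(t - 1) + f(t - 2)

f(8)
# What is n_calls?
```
Call trace (a repeated sub-call is expanded the first time; later identical calls just restate its return value):
f(t=8)
  f(t=7)
    f(t=6)
      f(t=5)
        f(t=4)
          f(t=3)
            f(t=2)
              f(t=1)
              -> return 1
              f(t=0)
              -> return 0
            -> return 1
            f(t=1)
            -> return 1
          -> return 2
          f(t=2) -> return 1  (same call as traced above)
        -> return 3
        f(t=3) -> return 2  (same call as traced above)
      -> return 5
      f(t=4) -> return 3  (same call as traced above)
    -> return 8
    f(t=5) -> return 5  (same call as traced above)
  -> return 13
  f(t=6) -> return 8  (same call as traced above)
-> return 21

n_calls is incremented once per call, so count the calls in each subtree. Let C(t) = number of calls made by f(t).
C(0) = C(1) = 1 (base case, no recursion); C(t) = 1 + C(t - 1) + C(t - 2) otherwise.
C(2) = 1 + C(1) + C(0) = 1 + 1 + 1 = 3
C(3) = 1 + C(2) + C(1) = 1 + 3 + 1 = 5
C(4) = 1 + C(3) + C(2) = 1 + 5 + 3 = 9
C(5) = 1 + C(4) + C(3) = 1 + 9 + 5 = 15
C(6) = 1 + C(5) + C(4) = 1 + 15 + 9 = 25
C(7) = 1 + C(6) + C(5) = 1 + 25 + 15 = 41
C(8) = 1 + C(7) + C(6) = 1 + 41 + 25 = 67
n_calls = C(8) = 67

Final answer: 67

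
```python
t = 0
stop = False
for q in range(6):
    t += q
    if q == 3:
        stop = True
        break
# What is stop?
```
Trace:
  t=0
  t=0, stop=False
  t=0, stop=False, q=0
  t=1, stop=False, q=1
  t=3, stop=False, q=2
  t=6, stop=True, q=3

Final answer: True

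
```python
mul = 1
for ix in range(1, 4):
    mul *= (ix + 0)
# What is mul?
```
Trace:
  mul=1
  mul=1, ix=1
  mul=2, ix=2
  mul=6, ix=3

Final answer: 6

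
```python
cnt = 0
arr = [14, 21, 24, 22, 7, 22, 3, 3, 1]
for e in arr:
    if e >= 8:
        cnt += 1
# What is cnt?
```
Trace:
  cnt=0
  cnt=1, e=14
  cnt=2, e=21
  cnt=3, e=24
  cnt=4, e=22
  cnt=4, e=7
  cnt=5, e=22
  cnt=5, e=3
  cnt=5, e=3
  cnt=5, e=1

Final answer: 5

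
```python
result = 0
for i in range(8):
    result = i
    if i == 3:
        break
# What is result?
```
Trace:
  result=0
  result=0, i=0
  result=1, i=1
  result=2, i=2
  result=3, i=3

Final answer: 3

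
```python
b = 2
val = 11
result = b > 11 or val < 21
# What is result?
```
Trace:
  b=2
  b=2, val=11
  b=2, val=11, result=True

Final answer: True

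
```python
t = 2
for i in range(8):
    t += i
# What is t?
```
Trace:
  t=2
  t=2, i=0
  t=3, i=1
  t=5, i=2
  t=8, i=3
  t=12, i=4
  t=17, i=5
  t=23, i=6
  t=30, i=7

Final answer: 30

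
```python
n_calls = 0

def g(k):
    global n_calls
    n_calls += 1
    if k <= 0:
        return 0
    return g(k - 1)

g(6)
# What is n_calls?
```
Call trace:
g(k=6)
  g(k=5)
    g(k=4)
      g(k=3)
        g(k=2)
          g(k=1)
            g(k=0)
            -> return 0
          -> return 0
        -> return 0
      -> return 0
    -> return 0
  -> return 0
-> return 0

n_calls is incremented once per call. g is entered once for each k = 6, 5, 4, 3, 2, 1, 0 (the k <= 0 call returns without recursing), i.e. 6 + 1 calls.
n_calls = 7

Final answer: 7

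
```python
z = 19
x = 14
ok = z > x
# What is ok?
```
Trace:
  z=19
  z=19, x=14
  z=19, x=14, ok=True

Final answer: True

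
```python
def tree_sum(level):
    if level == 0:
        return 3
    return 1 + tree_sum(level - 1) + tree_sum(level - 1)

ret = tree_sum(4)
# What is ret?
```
Call trace (a repeated sub-call is expanded the first time; later identical calls just restate its return value):
tree_sum(level=4)
  tree_sum(level=3)
    tree_sum(level=2)
      tree_sum(level=1)
        tree_sum(level=0)
        -> return 3
        tree_sum(level=0)
        -> return 3
      -> return 7
      tree_sum(level=1) -> return 7  (same call as traced above)
    -> return 15
    tree_sum(level=2) -> return 15  (same call as traced above)
  -> return 31
  tree_sum(level=3) -> return 31  (same call as traced above)
-> return 63

Final answer: 63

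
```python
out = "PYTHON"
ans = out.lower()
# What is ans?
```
Trace:
  out='PYTHON'
  out='PYTHON', ans='python'

Final answer: 'python'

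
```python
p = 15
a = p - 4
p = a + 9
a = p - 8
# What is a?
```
Trace:
  p=15
  p=15, a=11
  p=20, a=11
  p=20, a=12

Final answer: 12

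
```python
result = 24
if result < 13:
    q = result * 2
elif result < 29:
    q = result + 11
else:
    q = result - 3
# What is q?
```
Trace:
  result=24
  result=24, q=35

Final answer: 35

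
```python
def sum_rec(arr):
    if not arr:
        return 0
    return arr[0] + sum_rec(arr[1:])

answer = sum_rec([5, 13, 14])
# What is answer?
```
Call trace:
sum_rec(arr=[5, 13, 14])
  sum_rec(arr=[13, 14])
    sum_rec(arr=[14])
      sum_rec(arr=[])
      -> return 0
    -> return 14
  -> return 27
-> return 32

Final answer: 32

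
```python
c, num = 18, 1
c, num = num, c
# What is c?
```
Trace:
  c=18, num=1
  c=1, num=18

Final answer: 1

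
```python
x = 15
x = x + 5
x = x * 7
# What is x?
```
Trace:
  x=15
  x=20
  x=140

Final answer: 140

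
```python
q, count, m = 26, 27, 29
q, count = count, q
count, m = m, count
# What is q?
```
Trace:
  q=26, count=27, m=29
  q=27, count=26, m=29
  q=27, count=29, m=26

Final answer: 27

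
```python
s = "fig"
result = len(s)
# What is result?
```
Trace:
  s='fig'
  s='fig', result=3

Final answer: 3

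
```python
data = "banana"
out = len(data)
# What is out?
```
Trace:
  data='banana'
  data='banana', out=6

Final answer: 6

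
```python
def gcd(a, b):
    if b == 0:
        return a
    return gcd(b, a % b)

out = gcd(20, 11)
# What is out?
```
Call trace:
gcd(a=20, b=11)
  gcd(a=11, b=9)
    gcd(a=9, b=2)
      gcd(a=2, b=1)
        gcd(a=1, b=0)
        -> return 1
      -> return 1
    -> return 1
  -> return 1
-> return 1

Final answer: 1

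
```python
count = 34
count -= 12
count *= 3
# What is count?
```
Trace:
  count=34
  count=22
  count=66

Final answer: 66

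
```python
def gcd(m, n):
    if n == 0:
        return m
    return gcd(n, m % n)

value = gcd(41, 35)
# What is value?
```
Call trace:
gcd(m=41, n=35)
  gcd(m=35, n=6)
    gcd(m=6, n=5)
      gcd(m=5, n=1)
        gcd(m=1, n=0)
        -> return 1
      -> return 1
    -> return 1
  -> return 1
-> return 1

Final answer: 1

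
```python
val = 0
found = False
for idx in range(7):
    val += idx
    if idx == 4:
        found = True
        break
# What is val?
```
Trace:
  val=0
  val=0, found=False
  val=0, found=False, idx=0
  val=1, found=False, idx=1
  val=3, found=False, idx=2
  val=6, found=False, idx=3
  val=10, found=True, idx=4

Final answer: 10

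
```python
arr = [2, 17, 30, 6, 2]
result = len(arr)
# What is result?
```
Trace:
  arr=[2, 17, 30, 6, 2]
  arr=[2, 17, 30, 6, 2], result=5

Final answer: 5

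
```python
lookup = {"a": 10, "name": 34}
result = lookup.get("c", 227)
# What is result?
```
Trace:
  lookup={'a': 10, 'name': 34}
  lookup={'a': 10, 'name': 34}, result=227

Final answer: 227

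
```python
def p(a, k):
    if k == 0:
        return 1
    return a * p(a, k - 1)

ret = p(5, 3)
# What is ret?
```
Call trace:
p(a=5, k=3)
  p(a=5, k=2)
    p(a=5, k=1)
      p(a=5, k=0)
      -> return 1
    -> return 5
  -> return 25
-> return 125

Final answer: 125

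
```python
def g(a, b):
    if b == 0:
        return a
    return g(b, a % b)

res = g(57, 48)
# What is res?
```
Call trace:
g(a=57, b=48)
  g(a=48, b=9)
    g(a=9, b=3)
      g(a=3, b=0)
      -> return 3
    -> return 3
  -> return 3
-> return 3

Final answer: 3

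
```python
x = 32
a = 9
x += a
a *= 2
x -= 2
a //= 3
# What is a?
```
Trace:
  x=32
  x=32, a=9
  x=41, a=9
  x=41, a=18
  x=39, a=18
  x=39, a=6

Final answer: 6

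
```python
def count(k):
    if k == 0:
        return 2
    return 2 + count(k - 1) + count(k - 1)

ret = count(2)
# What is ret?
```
Call trace (a repeated sub-call is expanded the first time; later identical calls just restate its return value):
count(k=2)
  count(k=1)
    count(k=0)
    -> return 2
    count(k=0)
    -> return 2
  -> return 6
  count(k=1) -> return 6  (same call as traced above)
-> return 14

Final answer: 14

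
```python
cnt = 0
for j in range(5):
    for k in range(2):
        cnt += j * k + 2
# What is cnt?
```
Trace:
  cnt=0
  cnt=2, j=0, k=0
  cnt=4, j=0, k=1
  cnt=6, j=1, k=0
  cnt=9, j=1, k=1
  cnt=11, j=2, k=0
  cnt=15, j=2, k=1
  cnt=17, j=3, k=0
  cnt=22, j=3, k=1
  cnt=24, j=4, k=0
  cnt=30, j=4, k=1

Final answer: 30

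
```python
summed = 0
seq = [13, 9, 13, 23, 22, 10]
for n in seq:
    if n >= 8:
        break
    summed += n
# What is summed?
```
Trace:
  summed=0
  summed=0, n=13

Final answer: 0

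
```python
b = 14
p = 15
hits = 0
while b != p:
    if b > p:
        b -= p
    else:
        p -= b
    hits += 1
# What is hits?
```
Trace:
  b=14
  b=14, p=15
  b=14, p=15, hits=0
  b=14, p=1, hits=1
  b=13, p=1, hits=2
  b=12, p=1, hits=3
  b=11, p=1, hits=4
  b=10, p=1, hits=5
  b=9, p=1, hits=6
  b=8, p=1, hits=7
  b=7, p=1, hits=8
  b=6, p=1, hits=9
  b=5, p=1, hits=10
  b=4, p=1, hits=11
  b=3, p=1, hits=12
  b=2, p=1, hits=13
  b=1, p=1, hits=14

Final answer: 14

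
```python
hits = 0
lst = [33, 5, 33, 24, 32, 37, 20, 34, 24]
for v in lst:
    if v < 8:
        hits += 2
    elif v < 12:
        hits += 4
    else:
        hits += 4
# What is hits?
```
Trace:
  hits=0
  hits=4, v=33
  hits=6, v=5
  hits=10, v=33
  hits=14, v=24
  hits=18, v=32
  hits=22, v=37
  hits=26, v=20
  hits=30, v=34
  hits=34, v=24

Final answer: 34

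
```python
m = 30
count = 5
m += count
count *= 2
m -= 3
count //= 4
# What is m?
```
Trace:
  m=30
  m=30, count=5
  m=35, count=5
  m=35, count=10
  m=32, count=10
  m=32, count=2

Final answer: 32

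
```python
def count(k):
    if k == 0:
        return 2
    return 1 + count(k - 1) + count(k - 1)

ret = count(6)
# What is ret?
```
Call trace (a repeated sub-call is expanded the first time; later identical calls just restate its return value):
count(k=6)
  count(k=5)
    count(k=4)
      count(k=3)
        count(k=2)
          count(k=1)
            count(k=0)
            -> return 2
            count(k=0)
            -> return 2
          -> return 5
          count(k=1) -> return 5  (same call as traced above)
        -> return 11
        count(k=2) -> return 11  (same call as traced above)
      -> return 23
      count(k=3) -> return 23  (same call as traced above)
    -> return 47
    count(k=4) -> return 47  (same call as traced above)
  -> return 95
  count(k=5) -> return 95  (same call as traced above)
-> return 191

Final answer: 191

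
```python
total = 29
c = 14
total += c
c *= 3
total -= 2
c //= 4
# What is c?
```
Trace:
  total=29
  total=29, c=14
  total=43, c=14
  total=43, c=42
  total=41, c=42
  total=41, c=10

Final answer: 10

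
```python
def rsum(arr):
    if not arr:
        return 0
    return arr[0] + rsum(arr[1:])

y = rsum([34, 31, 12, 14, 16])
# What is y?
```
Call trace:
rsum(arr=[34, 31, 12, 14, 16])
  rsum(arr=[31, 12, 14, 16])
    rsum(arr=[12, 14, 16])
      rsum(arr=[14, 16])
        rsum(arr=[16])
          rsum(arr=[])
          -> return 0
        -> return 16
      -> return 30
    -> return 42
  -> return 73
-> return 107

Final answer: 107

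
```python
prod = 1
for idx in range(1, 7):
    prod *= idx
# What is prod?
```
Trace:
  prod=1
  prod=1, idx=1
  prod=2, idx=2
  prod=6, idx=3
  prod=24, idx=4
  prod=120, idx=5
  prod=720, idx=6

Final answer: 720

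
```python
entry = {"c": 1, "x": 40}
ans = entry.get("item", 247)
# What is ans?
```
Trace:
  entry={'c': 1, 'x': 40}
  entry={'c': 1, 'x': 40}, ans=247

Final answer: 247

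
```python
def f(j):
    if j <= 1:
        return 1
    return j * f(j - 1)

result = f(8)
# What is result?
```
Call trace:
f(j=8)
  f(j=7)
    f(j=6)
      f(j=5)
        f(j=4)
          f(j=3)
            f(j=2)
              f(j=1)
              -> return 1
            -> return 2
          -> return 6
        -> return 24
      -> return 120
    -> return 720
  -> return 5040
-> return 40320

Final answer: 40320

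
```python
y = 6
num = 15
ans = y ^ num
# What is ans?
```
Trace:
  y=6
  y=6, num=15
  y=6, num=15, ans=9

Final answer: 9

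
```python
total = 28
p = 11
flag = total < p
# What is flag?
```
Trace:
  total=28
  total=28, p=11
  total=28, p=11, flag=False

Final answer: False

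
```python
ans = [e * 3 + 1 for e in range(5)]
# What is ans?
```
Trace:
  e=0
  e=1
  e=2
  e=3
  e=4
  ans=[1, 4, 7, 10, 13]

Final answer: [1, 4, 7, 10, 13]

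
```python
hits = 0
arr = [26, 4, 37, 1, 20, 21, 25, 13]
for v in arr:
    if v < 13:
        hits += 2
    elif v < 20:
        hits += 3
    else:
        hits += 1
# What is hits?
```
Trace:
  hits=0
  hits=1, v=26
  hits=3, v=4
  hits=4, v=37
  hits=6, v=1
  hits=7, v=20
  hits=8, v=21
  hits=9, v=25
  hits=12, v=13

Final answer: 12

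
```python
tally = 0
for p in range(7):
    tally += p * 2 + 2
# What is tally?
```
Trace:
  tally=0
  tally=2, p=0
  tally=6, p=1
  tally=12, p=2
  tally=20, p=3
  tally=30, p=4
  tally=42, p=5
  tally=56, p=6

Final answer: 56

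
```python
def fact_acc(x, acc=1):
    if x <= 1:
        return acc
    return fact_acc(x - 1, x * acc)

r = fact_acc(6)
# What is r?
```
Call trace:
fact_acc(x=6, acc=1)
  fact_acc(x=5, acc=6)
    fact_acc(x=4, acc=30)
      fact_acc(x=3, acc=120)
        fact_acc(x=2, acc=360)
          fact_acc(x=1, acc=720)
          -> return 720
        -> return 720
      -> return 720
    -> return 720
  -> return 720
-> return 720

Final answer: 720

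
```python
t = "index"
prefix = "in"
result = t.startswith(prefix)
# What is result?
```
Trace:
  t='index'
  t='index', prefix='in'
  t='index', prefix='in', result=True

Final answer: True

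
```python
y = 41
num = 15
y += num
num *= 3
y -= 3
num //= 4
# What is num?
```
Trace:
  y=41
  y=41, num=15
  y=56, num=15
  y=56, num=45
  y=53, num=45
  y=53, num=11

Final answer: 11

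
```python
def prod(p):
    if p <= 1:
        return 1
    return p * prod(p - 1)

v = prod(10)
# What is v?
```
Call trace:
prod(p=10)
  prod(p=9)
    prod(p=8)
      prod(p=7)
        prod(p=6)
          prod(p=5)
            prod(p=4)
              prod(p=3)
                prod(p=2)
                  prod(p=1)
                  -> return 1
                -> return 2
              -> return 6
            -> return 24
          -> return 120
        -> return 720
      -> return 5040
    -> return 40320
  -> return 362880
-> return 3628800

Final answer: 3628800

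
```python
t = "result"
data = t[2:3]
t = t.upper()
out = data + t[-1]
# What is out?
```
Trace:
  t='result'
  t='result', data='s'
  t='RESULT', data='s'
  t='RESULT', data='s', out='sT'

Final answer: 'sT'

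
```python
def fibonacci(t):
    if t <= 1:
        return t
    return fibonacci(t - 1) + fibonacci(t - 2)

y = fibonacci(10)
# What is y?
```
Call trace (a repeated sub-call is expanded the first time; later identical calls just restate its return value):
fibonacci(t=10)
  fibonacci(t=9)
    fibonacci(t=8)
      fibonacci(t=7)
        fibonacci(t=6)
          fibonacci(t=5)
            fibonacci(t=4)
              fibonacci(t=3)
                fibonacci(t=2)
                  fibonacci(t=1)
                  -> return 1
                  fibonacci(t=0)
                  -> return 0
                -> return 1
                fibonacci(t=1)
                -> return 1
              -> return 2
              fibonacci(t=2) -> return 1  (same call as traced above)
            -> return 3
            fibonacci(t=3) -> return 2  (same call as traced above)
          -> return 5
          fibonacci(t=4) -> return 3  (same call as traced above)
        -> return 8
        fibonacci(t=5) -> return 5  (same call as traced above)
      -> return 13
      fibonacci(t=6) -> return 8  (same call as traced above)
    -> return 21
    fibonacci(t=7) -> return 13  (same call as traced above)
  -> return 34
  fibonacci(t=8) -> return 21  (same call as traced above)
-> return 55

Final answer: 55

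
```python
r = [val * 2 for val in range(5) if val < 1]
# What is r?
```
Trace:
  val=0
  val=1
  val=2
  val=3
  val=4
  r=[0]

Final answer: [0]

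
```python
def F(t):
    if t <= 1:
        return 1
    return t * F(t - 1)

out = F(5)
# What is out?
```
Call trace:
F(t=5)
  F(t=4)
    F(t=3)
      F(t=2)
        F(t=1)
        -> return 1
      -> return 2
    -> return 6
  -> return 24
-> return 120

Final answer: 120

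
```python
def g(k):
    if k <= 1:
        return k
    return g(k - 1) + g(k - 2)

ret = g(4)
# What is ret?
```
Call trace (a repeated sub-call is expanded the first time; later identical calls just restate its return value):
g(k=4)
  g(k=3)
    g(k=2)
      g(k=1)
      -> return 1
      g(k=0)
      -> return 0
    -> return 1
    g(k=1)
    -> return 1
  -> return 2
  g(k=2) -> return 1  (same call as traced above)
-> return 3

Final answer: 3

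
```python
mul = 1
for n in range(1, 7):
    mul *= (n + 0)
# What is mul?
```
Trace:
  mul=1
  mul=1, n=1
  mul=2, n=2
  mul=6, n=3
  mul=24, n=4
  mul=120, n=5
  mul=720, n=6

Final answer: 720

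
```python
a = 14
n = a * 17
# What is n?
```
Trace:
  a=14
  a=14, n=238

Final answer: 238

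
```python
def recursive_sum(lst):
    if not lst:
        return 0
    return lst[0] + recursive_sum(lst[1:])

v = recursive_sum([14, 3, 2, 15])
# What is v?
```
Call trace:
recursive_sum(lst=[14, 3, 2, 15])
  recursive_sum(lst=[3, 2, 15])
    recursive_sum(lst=[2, 15])
      recursive_sum(lst=[15])
        recursive_sum(lst=[])
        -> return 0
      -> return 15
    -> return 17
  -> return 20
-> return 34

Final answer: 34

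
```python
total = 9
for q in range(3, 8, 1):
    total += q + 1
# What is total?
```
Trace:
  total=9
  total=13, q=3
  total=18, q=4
  total=24, q=5
  total=31, q=6
  total=39, q=7

Final answer: 39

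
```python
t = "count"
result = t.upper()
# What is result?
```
Trace:
  t='count'
  t='count', result='COUNT'

Final answer: 'COUNT'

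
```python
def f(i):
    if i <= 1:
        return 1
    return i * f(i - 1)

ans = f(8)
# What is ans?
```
Call trace:
f(i=8)
  f(i=7)
    f(i=6)
      f(i=5)
        f(i=4)
          f(i=3)
            f(i=2)
              f(i=1)
              -> return 1
            -> return 2
          -> return 6
        -> return 24
      -> return 120
    -> return 720
  -> return 5040
-> return 40320

Final answer: 40320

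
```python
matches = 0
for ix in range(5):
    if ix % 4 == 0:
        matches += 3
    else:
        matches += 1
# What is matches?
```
Trace:
  matches=0
  matches=3, ix=0
  matches=4, ix=1
  matches=5, ix=2
  matches=6, ix=3
  matches=9, ix=4

Final answer: 9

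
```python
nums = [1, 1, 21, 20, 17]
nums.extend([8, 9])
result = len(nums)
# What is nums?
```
Trace:
  nums=[1, 1, 21, 20, 17]
  nums=[1, 1, 21, 20, 17, 8, 9]
  nums=[1, 1, 21, 20, 17, 8, 9], result=7

Final answer: [1, 1, 21, 20, 17, 8, 9]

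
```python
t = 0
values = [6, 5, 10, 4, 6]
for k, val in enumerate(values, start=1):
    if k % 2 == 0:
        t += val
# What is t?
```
Trace:
  t=0
  t=0, k=1, val=6
  t=5, k=2, val=5
  t=5, k=3, val=10
  t=9, k=4, val=4
  t=9, k=5, val=6

Final answer: 9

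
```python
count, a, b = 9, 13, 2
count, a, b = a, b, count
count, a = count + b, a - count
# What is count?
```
Trace:
  count=9, a=13, b=2
  count=13, a=2, b=9
  count=22, a=-11, b=9

Final answer: 22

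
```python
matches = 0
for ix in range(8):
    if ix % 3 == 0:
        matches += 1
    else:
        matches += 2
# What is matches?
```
Trace:
  matches=0
  matches=1, ix=0
  matches=3, ix=1
  matches=5, ix=2
  matches=6, ix=3
  matches=8, ix=4
  matches=10, ix=5
  matches=11, ix=6
  matches=13, ix=7

Final answer: 13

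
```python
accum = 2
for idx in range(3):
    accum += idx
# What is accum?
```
Trace:
  accum=2
  accum=2, idx=0
  accum=3, idx=1
  accum=5, idx=2

Final answer: 5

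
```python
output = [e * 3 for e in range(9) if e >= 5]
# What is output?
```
Trace:
  e=0
  e=1
  e=2
  e=3
  e=4
  e=5
  e=6
  e=7
  e=8
  output=[15, 18, 21, 24]

Final answer: [15, 18, 21, 24]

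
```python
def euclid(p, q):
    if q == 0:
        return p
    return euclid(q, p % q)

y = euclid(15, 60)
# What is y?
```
Call trace:
euclid(p=15, q=60)
  euclid(p=60, q=15)
    euclid(p=15, q=0)
    -> return 15
  -> return 15
-> return 15

Final answer: 15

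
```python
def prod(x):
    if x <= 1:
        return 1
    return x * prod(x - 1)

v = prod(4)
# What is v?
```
Call trace:
prod(x=4)
  prod(x=3)
    prod(x=2)
      prod(x=1)
      -> return 1
    -> return 2
  -> return 6
-> return 24

Final answer: 24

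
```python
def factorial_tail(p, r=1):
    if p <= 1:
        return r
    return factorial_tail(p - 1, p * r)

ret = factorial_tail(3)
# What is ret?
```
Call trace:
factorial_tail(p=3, r=1)
  factorial_tail(p=2, r=3)
    factorial_tail(p=1, r=6)
    -> return 6
  -> return 6
-> return 6

Final answer: 6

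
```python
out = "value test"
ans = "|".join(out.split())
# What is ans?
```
Trace:
  out='value test'
  out='value test', ans='value|test'

Final answer: 'value|test'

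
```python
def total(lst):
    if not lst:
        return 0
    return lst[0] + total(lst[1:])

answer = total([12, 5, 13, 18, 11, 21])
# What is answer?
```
Call trace:
total(lst=[12, 5, 13, 18, 11, 21])
  total(lst=[5, 13, 18, 11, 21])
    total(lst=[13, 18, 11, 21])
      total(lst=[18, 11, 21])
        total(lst=[11, 21])
          total(lst=[21])
            total(lst=[])
            -> return 0
          -> return 21
        -> return 32
      -> return 50
    -> return 63
  -> return 68
-> return 80

Final answer: 80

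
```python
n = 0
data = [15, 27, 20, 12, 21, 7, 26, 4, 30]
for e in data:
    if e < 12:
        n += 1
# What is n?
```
Trace:
  n=0
  n=0, e=15
  n=0, e=27
  n=0, e=20
  n=0, e=12
  n=0, e=21
  n=1, e=7
  n=1, e=26
  n=2, e=4
  n=2, e=30

Final answer: 2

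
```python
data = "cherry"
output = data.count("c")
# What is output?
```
Trace:
  data='cherry'
  data='cherry', output=1

Final answer: 1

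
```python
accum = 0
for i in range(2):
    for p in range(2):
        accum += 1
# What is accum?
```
Trace:
  accum=0
  accum=1, i=0, p=0
  accum=2, i=0, p=1
  accum=3, i=1, p=0
  accum=4, i=1, p=1

Final answer: 4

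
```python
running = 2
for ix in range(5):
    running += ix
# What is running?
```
Trace:
  running=2
  running=2, ix=0
  running=3, ix=1
  running=5, ix=2
  running=8, ix=3
  running=12, ix=4

Final answer: 12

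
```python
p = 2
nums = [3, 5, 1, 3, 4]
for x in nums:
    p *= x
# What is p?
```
Trace:
  p=2
  p=6, x=3
  p=30, x=5
  p=30, x=1
  p=90, x=3
  p=360, x=4

Final answer: 360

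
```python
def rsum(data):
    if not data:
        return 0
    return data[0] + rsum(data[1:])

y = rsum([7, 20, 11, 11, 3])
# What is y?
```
Call trace:
rsum(data=[7, 20, 11, 11, 3])
  rsum(data=[20, 11, 11, 3])
    rsum(data=[11, 11, 3])
      rsum(data=[11, 3])
        rsum(data=[3])
          rsum(data=[])
          -> return 0
        -> return 3
      -> return 14
    -> return 25
  -> return 45
-> return 52

Final answer: 52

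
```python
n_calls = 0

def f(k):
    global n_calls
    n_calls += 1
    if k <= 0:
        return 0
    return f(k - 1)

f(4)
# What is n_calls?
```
Call trace:
f(k=4)
  f(k=3)
    f(k=2)
      f(k=1)
        f(k=0)
        -> return 0
      -> return 0
    -> return 0
  -> return 0
-> return 0

n_calls is incremented once per call. f is entered once for each k = 4, 3, 2, 1, 0 (the k <= 0 call returns without recursing), i.e. 4 + 1 calls.
n_calls = 5

Final answer: 5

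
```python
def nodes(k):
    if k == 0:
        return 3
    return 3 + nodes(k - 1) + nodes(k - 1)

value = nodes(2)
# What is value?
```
Call trace (a repeated sub-call is expanded the first time; later identical calls just restate its return value):
nodes(k=2)
  nodes(k=1)
    nodes(k=0)
    -> return 3
    nodes(k=0)
    -> return 3
  -> return 9
  nodes(k=1) -> return 9  (same call as traced above)
-> return 21

Final answer: 21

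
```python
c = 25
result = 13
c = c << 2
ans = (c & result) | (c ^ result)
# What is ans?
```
Trace:
  c=25
  c=25, result=13
  c=100, result=13
  c=100, result=13, ans=109

Final answer: 109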